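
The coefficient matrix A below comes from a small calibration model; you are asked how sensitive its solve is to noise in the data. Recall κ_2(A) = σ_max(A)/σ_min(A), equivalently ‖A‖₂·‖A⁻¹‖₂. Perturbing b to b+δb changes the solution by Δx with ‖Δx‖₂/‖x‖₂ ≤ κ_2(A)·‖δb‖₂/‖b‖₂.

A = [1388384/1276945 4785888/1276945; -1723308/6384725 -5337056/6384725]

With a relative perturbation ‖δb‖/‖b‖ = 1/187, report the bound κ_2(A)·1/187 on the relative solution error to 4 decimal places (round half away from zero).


form AᵀA = [30434291344/24250275625 104291284608/24250275625; 104291284608/24250275625 357586118656/24250275625] with trace 620832656/38800441 and determinant 409600/38800441
char-poly roots: 16 and 25600/38800441
σ_max=√16=4, σ_min=√(25600/38800441)=(160/6229) → κ = 155.7250
κ_2(A)·‖δb‖/‖b‖ = 0.8328

0.8328


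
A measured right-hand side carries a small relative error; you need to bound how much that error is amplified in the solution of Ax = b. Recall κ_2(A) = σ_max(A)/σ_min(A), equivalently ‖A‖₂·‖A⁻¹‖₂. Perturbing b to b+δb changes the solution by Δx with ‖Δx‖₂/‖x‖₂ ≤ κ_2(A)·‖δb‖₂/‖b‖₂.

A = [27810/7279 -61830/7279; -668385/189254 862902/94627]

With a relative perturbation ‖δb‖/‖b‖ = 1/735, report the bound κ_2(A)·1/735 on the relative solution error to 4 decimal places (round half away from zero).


form AᵀA = [1152858825/42588676 -688429935/10647169; -688429935/10647169 1653600744/10647169] with trace 45960129/252004 and determinant 1476225/63001
solving λ² − 45960129/252004·λ + 1476225/63001 = 0 gives λ = 729/4, 8100/63001
σ_max=√(729/4)=(27/2), σ_min=√(8100/63001)=(90/251) → κ = 37.6500
κ_2(A)·‖δb‖/‖b‖ = 0.0512

0.0512


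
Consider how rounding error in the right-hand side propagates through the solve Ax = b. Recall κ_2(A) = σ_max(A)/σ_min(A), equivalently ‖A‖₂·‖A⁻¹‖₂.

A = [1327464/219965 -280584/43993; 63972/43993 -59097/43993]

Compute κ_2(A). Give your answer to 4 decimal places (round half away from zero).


69.3750

form AᵀA = [1109144016/28783225 -232818516/5756645; -232818516/5756645 48911265/1151329] with trace 2772801/34225 and determinant 46656/34225
eigenvalues of AᵀA: λ = (tr ± √(tr²−4·det))/2 = 81, 576/34225
so κ_2 = √(81 / (576/34225)) = 69.3750


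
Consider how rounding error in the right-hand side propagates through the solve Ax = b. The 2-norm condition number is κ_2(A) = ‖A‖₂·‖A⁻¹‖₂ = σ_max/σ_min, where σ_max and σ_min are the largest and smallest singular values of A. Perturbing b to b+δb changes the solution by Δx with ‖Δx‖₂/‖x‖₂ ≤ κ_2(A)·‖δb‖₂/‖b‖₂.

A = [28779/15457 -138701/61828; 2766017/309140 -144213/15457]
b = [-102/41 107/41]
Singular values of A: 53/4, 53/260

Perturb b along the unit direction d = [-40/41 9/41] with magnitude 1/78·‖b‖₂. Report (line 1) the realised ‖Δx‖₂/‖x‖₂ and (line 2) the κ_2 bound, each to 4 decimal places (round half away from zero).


0.0154
0.8333

σ_max = 53/4, σ_min = 53/260
κ = σ_max/σ_min = (53/4)/(53/260) = 65.0000
bound on ‖Δx‖/‖x‖: κ·ε = 65.0000·1/78 = 0.8333
solve Ax = b  →  x = [10.7612 10.0403]
‖b‖ = 3.6056, ‖x‖ = 14.7178
re-solving with b+δb shifts x by Δx of norm 0.2268
relative error = 0.0154
tightness: 0.0154 against a bound of 0.8333 (unrounded ratio ≈ 0.0185)


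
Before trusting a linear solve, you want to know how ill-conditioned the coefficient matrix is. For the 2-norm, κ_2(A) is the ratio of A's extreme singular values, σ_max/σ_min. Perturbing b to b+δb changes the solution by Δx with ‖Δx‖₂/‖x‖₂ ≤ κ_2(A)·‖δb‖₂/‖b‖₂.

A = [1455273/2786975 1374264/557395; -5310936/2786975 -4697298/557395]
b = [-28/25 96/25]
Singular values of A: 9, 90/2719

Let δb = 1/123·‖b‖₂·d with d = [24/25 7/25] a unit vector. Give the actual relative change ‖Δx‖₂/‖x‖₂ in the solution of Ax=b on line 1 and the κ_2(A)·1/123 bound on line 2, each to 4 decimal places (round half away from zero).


largest singular value 9, smallest 90/2719
κ_2(A) = 9 / (90/2719) = 271.9000
bound on ‖Δx‖/‖x‖: κ·ε = 271.9000·1/123 = 2.2106
solve Ax = b  →  x = [-0.0976 -0.4336]
‖b‖ = 4.0000, ‖x‖ = 0.4444
with δb = [0.0312 0.0091], A·Δx = δb → ‖Δx‖ = 0.9825
dividing the unrounded norms, ‖Δx‖/‖x‖ = 2.2106
tightness: 2.2106 against a bound of 2.2106; the bound is attained (ratio 1)

2.2106
2.2106


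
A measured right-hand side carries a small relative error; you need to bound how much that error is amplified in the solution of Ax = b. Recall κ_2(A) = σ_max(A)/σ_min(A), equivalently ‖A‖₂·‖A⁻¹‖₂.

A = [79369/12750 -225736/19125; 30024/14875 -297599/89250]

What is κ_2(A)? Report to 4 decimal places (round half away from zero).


63.0000

form AᵀA = [545798929/12744900 -153331456/1911735; -153331456/1911735 17255372569/114704100] with trace 7670437/39690 and determinant 373301041/39690000
solving λ² − 7670437/39690·λ + 373301041/39690000 = 0 gives λ = 19321/100, 19321/396900
κ = σ_max/σ_min = (139/10)/(139/630) = 63.0000


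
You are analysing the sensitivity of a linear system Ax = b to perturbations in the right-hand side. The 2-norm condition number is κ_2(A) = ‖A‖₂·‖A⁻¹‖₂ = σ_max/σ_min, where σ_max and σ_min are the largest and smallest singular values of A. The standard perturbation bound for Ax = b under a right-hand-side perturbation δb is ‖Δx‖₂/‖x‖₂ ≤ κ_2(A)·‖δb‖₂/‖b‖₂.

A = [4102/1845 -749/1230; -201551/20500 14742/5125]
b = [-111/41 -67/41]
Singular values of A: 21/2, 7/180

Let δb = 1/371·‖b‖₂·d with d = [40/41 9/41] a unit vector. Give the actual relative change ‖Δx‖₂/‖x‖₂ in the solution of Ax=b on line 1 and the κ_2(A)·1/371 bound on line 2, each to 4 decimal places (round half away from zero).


from the listed singular values, σ₁ = 21/2, σ_n = 7/180
κ_2(A) = (21/2) / (7/180) = 270.0000
bound on ‖Δx‖/‖x‖: κ·ε = 270.0000·1/371 = 0.7278
solve Ax = b  →  x = [-21.5086 -74.0838]
2-norm of b is 3.1623; of x, 77.1429
with δb = [0.0083 0.0019], A·Δx = δb → ‖Δx‖ = 0.2192
relative error = 0.0028
realised/bound (from unrounded values) ≈ 0.0039

0.0028
0.7278


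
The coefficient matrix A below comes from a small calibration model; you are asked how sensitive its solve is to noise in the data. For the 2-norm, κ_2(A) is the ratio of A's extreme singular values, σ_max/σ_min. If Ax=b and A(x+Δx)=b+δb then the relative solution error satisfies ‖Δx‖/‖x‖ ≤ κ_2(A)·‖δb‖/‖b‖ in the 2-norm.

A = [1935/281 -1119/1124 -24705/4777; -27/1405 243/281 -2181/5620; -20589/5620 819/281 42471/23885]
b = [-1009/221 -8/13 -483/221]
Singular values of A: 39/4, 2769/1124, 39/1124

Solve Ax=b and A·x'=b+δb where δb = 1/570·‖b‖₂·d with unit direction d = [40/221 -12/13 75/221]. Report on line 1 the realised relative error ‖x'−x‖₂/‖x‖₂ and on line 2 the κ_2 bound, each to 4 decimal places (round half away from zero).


σ_max = 39/4, σ_min = 39/1124
condition number: (39/4) ÷ (39/1124) = 281.0000
worst-case relative error ≤ 281.0000 × 1/570 = 0.4930
solve Ax = b  →  x = [-17.5385 -10.2956 -20.4879]
‖b‖ = 5.0990, ‖x‖ = 28.8679
re-solving with b+δb shifts x by Δx of norm 0.2578
dividing the unrounded norms, ‖Δx‖/‖x‖ = 0.0089
tightness: 0.0089 against a bound of 0.4930 (unrounded ratio ≈ 0.0181)

0.0089
0.4930


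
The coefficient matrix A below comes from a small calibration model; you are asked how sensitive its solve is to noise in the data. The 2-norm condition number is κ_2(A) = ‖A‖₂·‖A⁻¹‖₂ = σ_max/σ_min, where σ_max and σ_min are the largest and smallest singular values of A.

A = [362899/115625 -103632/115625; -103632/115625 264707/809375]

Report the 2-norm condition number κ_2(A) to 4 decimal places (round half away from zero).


AᵀA = [227896441/21390625 -465100416/149734375; -465100416/149734375 954095641/1048140625]; tr = 19393634/1677025, det = 83521/1677025
eigenvalues of AᵀA: λ = (tr ± √(tr²−4·det))/2 = 289/25, 289/67081
κ_2(A) = √(λ_max/λ_min) = √((289/25) / (289/67081)) = 51.8000

51.8000


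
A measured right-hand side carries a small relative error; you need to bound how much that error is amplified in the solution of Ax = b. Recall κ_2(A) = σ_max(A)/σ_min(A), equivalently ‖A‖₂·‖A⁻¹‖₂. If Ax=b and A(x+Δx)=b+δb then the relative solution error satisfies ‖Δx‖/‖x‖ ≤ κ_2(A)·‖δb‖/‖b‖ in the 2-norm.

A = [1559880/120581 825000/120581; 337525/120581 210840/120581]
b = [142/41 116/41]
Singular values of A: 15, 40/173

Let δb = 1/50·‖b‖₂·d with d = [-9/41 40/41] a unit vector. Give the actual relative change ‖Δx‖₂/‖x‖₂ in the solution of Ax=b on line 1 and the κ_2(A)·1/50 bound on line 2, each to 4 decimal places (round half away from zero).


from the listed singular values, σ₁ = 15, σ_n = 40/173
condition number: 15 ÷ (40/173) = 64.8750
bound on ‖Δx‖/‖x‖: κ·ε = 64.8750·1/50 = 1.2975
solve Ax = b  →  x = [-3.8353 7.7578]
‖b‖₂ = 4.4721 and ‖x‖₂ = 8.6541
Δx = A⁻¹·δb where δb = 1/50·4.4721·d; ‖Δx‖ = 0.3868
dividing the unrounded norms, ‖Δx‖/‖x‖ = 0.0447
realised/bound (from unrounded values) ≈ 0.0345

0.0447
1.2975


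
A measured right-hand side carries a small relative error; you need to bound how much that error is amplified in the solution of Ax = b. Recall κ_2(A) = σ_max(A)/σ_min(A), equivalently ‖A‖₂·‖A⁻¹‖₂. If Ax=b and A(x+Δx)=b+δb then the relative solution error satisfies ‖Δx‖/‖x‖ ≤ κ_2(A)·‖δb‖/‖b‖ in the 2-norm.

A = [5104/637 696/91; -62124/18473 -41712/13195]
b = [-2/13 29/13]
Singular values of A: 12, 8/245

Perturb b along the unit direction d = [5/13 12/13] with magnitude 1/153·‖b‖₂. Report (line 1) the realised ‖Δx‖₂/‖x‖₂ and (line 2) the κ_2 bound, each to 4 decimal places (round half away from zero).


0.0073
2.4020

from the listed singular values, σ₁ = 12, σ_n = 8/245
condition number: 12 ÷ (8/245) = 367.5000
worst-case relative error ≤ 367.5000 × 1/153 = 2.4020
solve Ax = b  →  x = [-42.3017 44.2960]
‖b‖₂ = 2.2361 and ‖x‖₂ = 61.2501
re-solving with b+δb shifts x by Δx of norm 0.4476
relative error = 0.0073
tightness: 0.0073 against a bound of 2.4020 (unrounded ratio ≈ 0.0030)


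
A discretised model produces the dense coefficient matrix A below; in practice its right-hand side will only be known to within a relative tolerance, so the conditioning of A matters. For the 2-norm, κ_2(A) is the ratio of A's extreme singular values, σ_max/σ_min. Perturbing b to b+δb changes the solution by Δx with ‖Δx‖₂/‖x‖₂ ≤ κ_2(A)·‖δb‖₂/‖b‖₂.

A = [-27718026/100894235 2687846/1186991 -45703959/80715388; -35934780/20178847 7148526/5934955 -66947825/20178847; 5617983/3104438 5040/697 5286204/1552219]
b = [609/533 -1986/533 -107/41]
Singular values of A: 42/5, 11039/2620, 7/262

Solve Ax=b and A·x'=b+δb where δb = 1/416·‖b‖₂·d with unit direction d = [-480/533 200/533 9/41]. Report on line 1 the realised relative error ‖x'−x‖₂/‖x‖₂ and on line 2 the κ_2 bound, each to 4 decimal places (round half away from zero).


σ_max = 42/5, σ_min = 7/262
κ = σ_max/σ_min = (42/5)/(7/262) = 314.4000
κ_2(A)·‖δb‖/‖b‖ = 0.7558
solve Ax = b  →  x = [99.3186 -0.5452 -52.3849]
2-norm of b is 4.6904; of x, 112.2882
re-solving with b+δb shifts x by Δx of norm 0.4220
relative error = 0.0038
so the bound overstates the realised error by a factor of ≈ 201.0954 (computed from the unrounded values)

0.0038
0.7558


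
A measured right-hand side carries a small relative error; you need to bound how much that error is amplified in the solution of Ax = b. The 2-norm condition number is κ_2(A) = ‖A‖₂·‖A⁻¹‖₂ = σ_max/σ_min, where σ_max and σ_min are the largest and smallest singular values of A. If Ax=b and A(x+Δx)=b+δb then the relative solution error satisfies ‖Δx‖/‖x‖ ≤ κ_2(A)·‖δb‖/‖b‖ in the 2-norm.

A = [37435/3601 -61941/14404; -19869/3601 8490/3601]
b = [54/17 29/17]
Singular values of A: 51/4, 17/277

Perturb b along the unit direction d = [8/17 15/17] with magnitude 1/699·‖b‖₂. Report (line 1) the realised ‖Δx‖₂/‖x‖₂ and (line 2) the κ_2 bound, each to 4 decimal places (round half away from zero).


σ_max = 51/4, σ_min = 17/277
κ_2(A) = (51/4) / (17/277) = 207.7500
worst-case relative error ≤ 207.7500 × 1/699 = 0.2972
solve Ax = b  →  x = [18.9457 45.0618]
2-norm of b is 3.6056; of x, 48.8826
δb = ε·‖b‖·d = [0.0024 0.0046]; solving A·Δx = δb gives ‖Δx‖ = 0.0840
dividing the unrounded norms, ‖Δx‖/‖x‖ = 0.0017
realised/bound (from unrounded values) ≈ 0.0058

0.0017
0.2972


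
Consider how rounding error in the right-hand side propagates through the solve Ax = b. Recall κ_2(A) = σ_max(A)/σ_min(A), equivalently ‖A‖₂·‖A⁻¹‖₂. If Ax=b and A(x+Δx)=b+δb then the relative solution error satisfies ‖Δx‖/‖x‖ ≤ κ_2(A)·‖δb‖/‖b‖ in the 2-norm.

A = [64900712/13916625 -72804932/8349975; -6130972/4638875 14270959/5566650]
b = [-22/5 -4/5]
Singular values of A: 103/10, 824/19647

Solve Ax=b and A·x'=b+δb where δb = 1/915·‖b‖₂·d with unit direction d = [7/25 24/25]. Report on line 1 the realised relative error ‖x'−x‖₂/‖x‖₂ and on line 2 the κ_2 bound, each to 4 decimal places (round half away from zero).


from the listed singular values, σ₁ = 103/10, σ_n = 824/19647
condition number: (103/10) ÷ (824/19647) = 245.5875
worst-case relative error ≤ 245.5875 × 1/915 = 0.2684
solve Ax = b  →  x = [-42.2594 -22.0982]
‖b‖₂ = 4.4721 and ‖x‖₂ = 47.6885
δb = ε·‖b‖·d = [0.0014 0.0047]; solving A·Δx = δb gives ‖Δx‖ = 0.1165
dividing the unrounded norms, ‖Δx‖/‖x‖ = 0.0024
tightness: 0.0024 against a bound of 0.2684 (unrounded ratio ≈ 0.0091)

0.0024
0.2684


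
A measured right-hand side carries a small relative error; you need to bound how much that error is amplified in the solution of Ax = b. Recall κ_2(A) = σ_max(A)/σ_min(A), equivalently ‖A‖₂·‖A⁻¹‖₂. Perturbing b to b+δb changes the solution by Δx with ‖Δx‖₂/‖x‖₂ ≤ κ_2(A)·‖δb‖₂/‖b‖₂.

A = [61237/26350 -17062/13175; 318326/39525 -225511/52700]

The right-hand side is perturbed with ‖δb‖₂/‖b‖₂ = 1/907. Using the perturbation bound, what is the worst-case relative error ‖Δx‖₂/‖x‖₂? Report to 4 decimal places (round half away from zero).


form AᵀA = [41324753/588132 -3673175/98022; -3673175/98022 5224753/261392] with trace 12489517/138384 and determinant 130321/553536
eigenvalues of AᵀA: λ = (tr ± √(tr²−4·det))/2 = 361/4, 361/138384
so κ_2 = √((361/4) / (361/138384)) = 186.0000
bound on ‖Δx‖/‖x‖: κ·ε = 186.0000·1/907 = 0.2051

0.2051


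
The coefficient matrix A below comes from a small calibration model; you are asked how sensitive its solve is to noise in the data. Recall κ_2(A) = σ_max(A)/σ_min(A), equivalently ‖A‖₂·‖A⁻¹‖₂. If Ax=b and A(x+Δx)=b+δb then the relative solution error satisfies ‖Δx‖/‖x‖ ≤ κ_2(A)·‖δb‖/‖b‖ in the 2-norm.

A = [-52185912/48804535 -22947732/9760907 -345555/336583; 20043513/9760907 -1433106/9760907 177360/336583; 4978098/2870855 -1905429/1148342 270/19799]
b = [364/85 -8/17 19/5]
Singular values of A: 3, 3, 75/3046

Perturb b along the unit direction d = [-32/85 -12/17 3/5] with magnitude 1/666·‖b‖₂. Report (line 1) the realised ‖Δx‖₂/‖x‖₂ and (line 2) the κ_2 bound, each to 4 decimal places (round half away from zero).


largest singular value 3, smallest 75/3046
condition number: 3 ÷ (75/3046) = 121.8400
κ_2(A)·‖δb‖/‖b‖ = 0.1829
solve Ax = b  →  x = [-10.6561 -13.1222 36.9764]
2-norm of b is 5.7446; of x, 40.6571
Δx = A⁻¹·δb where δb = 1/666·5.7446·d; ‖Δx‖ = 0.3503
realised ‖Δx‖/‖x‖ = 0.0086
so the bound overstates the realised error by a factor of ≈ 21.2325 (computed from the unrounded values)

0.0086
0.1829


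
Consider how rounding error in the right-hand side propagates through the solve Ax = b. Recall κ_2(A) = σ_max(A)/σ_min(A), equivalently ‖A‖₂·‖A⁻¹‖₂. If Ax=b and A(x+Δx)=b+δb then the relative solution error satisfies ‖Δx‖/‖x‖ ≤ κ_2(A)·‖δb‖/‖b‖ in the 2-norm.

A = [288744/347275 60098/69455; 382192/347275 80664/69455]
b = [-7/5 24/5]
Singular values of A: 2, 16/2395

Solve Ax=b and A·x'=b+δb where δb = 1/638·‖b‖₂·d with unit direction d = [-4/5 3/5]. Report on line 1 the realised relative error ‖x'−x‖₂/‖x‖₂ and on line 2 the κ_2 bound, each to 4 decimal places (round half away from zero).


largest singular value 2, smallest 16/2395
condition number: 2 ÷ (16/2395) = 299.3750
perturbation bound = 299.3750·1/638 = 0.4692
solve Ax = b  →  x = [-432.5431 414.0172]
‖b‖ = 5.0000, ‖x‖ = 598.7519
re-solving with b+δb shifts x by Δx of norm 1.1731
relative error = 0.0020
so the bound overstates the realised error by a factor of ≈ 239.5008 (computed from the unrounded values)

0.0020
0.4692


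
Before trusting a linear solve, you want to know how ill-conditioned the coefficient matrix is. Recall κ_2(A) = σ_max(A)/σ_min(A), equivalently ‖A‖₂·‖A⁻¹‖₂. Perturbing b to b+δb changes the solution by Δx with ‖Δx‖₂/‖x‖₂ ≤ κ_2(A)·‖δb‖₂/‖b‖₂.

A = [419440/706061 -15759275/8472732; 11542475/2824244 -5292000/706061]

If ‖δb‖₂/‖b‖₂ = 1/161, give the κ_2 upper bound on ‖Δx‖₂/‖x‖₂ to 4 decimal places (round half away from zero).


form AᵀA = [80930165225/4745005456 -28235931500/889688523; -28235931500/889688523 2546765475625/42705049104] with trace 5666326925/73884168 and determinant 23447265625/2364293376
char-poly roots: 1225/16 and 19140625/147768336
κ = σ_max/σ_min = (35/4)/(4375/12156) = 24.3120
bound on ‖Δx‖/‖x‖: κ·ε = 24.3120·1/161 = 0.1510

0.1510


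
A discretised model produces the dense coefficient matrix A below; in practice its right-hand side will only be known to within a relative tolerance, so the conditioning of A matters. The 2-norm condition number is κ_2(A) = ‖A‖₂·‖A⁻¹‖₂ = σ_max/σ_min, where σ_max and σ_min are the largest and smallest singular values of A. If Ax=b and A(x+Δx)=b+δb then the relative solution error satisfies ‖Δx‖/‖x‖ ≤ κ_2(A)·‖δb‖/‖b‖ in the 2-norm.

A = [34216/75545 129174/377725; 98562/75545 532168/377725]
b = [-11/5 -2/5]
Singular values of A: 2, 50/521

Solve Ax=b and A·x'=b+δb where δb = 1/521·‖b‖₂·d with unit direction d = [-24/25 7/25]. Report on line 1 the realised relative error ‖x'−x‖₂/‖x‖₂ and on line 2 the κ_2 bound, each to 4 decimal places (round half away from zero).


largest singular value 2, smallest 50/521
condition number: 2 ÷ (50/521) = 20.8400
bound on ‖Δx‖/‖x‖: κ·ε = 20.8400·1/521 = 0.0400
solve Ax = b  →  x = [-15.4359 14.0103]
‖b‖ = 2.2361, ‖x‖ = 20.8460
δb = ε·‖b‖·d = [-0.0041 0.0012]; solving A·Δx = δb gives ‖Δx‖ = 0.0447
relative error = 0.0021
so the bound overstates the realised error by a factor of ≈ 18.6452 (computed from the unrounded values)

0.0021
0.0400


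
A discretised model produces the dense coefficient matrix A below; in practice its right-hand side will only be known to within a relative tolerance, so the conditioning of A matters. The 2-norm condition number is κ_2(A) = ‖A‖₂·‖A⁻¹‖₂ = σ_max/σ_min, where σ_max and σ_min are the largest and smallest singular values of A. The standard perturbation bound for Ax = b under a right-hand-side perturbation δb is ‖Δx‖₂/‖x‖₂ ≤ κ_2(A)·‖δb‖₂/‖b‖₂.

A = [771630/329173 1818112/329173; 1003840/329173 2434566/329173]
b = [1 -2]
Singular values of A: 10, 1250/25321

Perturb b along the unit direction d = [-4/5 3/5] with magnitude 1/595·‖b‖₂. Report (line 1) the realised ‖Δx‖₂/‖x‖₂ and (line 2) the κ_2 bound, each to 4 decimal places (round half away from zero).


0.0019
0.3405

σ_max = 10, σ_min = 1250/25321
κ = σ_max/σ_min = 10/(1250/25321) = 202.5680
worst-case relative error ≤ 202.5680 × 1/595 = 0.3405
solve Ax = b  →  x = [37.3587 -15.6745]
‖b‖₂ = 2.2361 and ‖x‖₂ = 40.5137
re-solving with b+δb shifts x by Δx of norm 0.0761
realised ‖Δx‖/‖x‖ = 0.0019
so the bound overstates the realised error by a factor of ≈ 181.1829 (computed from the unrounded values)


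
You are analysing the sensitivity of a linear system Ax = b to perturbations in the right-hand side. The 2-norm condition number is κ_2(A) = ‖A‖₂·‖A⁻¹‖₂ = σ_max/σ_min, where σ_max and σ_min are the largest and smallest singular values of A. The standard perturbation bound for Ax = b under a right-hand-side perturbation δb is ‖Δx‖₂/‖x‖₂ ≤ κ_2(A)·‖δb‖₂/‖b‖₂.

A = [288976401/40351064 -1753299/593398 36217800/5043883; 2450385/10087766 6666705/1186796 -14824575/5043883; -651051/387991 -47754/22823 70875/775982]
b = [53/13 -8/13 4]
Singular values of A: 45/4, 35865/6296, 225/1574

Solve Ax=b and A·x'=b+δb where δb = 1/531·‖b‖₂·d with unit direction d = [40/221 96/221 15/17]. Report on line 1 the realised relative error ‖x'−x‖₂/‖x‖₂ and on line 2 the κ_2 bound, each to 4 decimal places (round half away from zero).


0.0027
0.1482

σ_max = 45/4, σ_min = 225/1574
κ = σ_max/σ_min = (45/4)/(225/1574) = 78.7000
worst-case relative error ≤ 78.7000 × 1/531 = 0.1482
solve Ax = b  →  x = [-15.3378 11.2839 20.5082]
‖b‖₂ = 5.7446 and ‖x‖₂ = 27.9850
Δx = A⁻¹·δb where δb = 1/531·5.7446·d; ‖Δx‖ = 0.0757
realised ‖Δx‖/‖x‖ = 0.0027
tightness: 0.0027 against a bound of 0.1482 (unrounded ratio ≈ 0.0182)


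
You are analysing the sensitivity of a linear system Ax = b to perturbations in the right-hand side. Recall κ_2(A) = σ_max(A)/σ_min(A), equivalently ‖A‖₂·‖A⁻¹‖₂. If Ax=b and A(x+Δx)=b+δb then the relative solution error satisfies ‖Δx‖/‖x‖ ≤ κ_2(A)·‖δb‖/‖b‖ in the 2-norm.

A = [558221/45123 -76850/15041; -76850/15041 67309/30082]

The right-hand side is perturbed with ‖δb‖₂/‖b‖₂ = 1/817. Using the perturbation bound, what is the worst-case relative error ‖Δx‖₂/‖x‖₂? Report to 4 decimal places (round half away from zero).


form AᵀA = [2158366789/12047841 -299753425/4015947; -299753425/4015947 166592849/5354596] with trace 59957413/285156 and determinant 707281/285156
λ_max, λ_min = (59957413/285156 ± √3594084631969225/81313944336)/2 = 841/4, 841/71289
κ_2(A) = √(λ_max/λ_min) = √((841/4) / (841/71289)) = 133.5000
perturbation bound = 133.5000·1/817 = 0.1634

0.1634


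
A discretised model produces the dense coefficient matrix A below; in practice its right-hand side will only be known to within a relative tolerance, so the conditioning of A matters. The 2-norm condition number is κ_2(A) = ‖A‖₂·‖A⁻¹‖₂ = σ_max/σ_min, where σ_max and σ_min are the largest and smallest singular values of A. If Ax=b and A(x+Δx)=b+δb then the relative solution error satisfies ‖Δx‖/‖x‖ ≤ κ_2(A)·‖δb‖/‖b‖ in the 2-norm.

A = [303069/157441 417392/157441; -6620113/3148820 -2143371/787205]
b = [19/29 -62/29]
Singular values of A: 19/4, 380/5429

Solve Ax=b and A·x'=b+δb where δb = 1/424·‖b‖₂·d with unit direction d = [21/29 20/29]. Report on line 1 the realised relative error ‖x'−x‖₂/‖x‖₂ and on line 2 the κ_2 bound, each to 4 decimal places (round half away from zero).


0.0053
0.1601

σ_max = 19/4, σ_min = 380/5429
κ_2(A) = (19/4) / (380/5429) = 67.8625
perturbation bound = 67.8625·1/424 = 0.1601
solve Ax = b  →  x = [11.6821 -8.2353]
‖b‖ = 2.2361, ‖x‖ = 14.2930
with δb = [0.0038 0.0036], A·Δx = δb → ‖Δx‖ = 0.0753
dividing the unrounded norms, ‖Δx‖/‖x‖ = 0.0053
realised/bound (from unrounded values) ≈ 0.0329


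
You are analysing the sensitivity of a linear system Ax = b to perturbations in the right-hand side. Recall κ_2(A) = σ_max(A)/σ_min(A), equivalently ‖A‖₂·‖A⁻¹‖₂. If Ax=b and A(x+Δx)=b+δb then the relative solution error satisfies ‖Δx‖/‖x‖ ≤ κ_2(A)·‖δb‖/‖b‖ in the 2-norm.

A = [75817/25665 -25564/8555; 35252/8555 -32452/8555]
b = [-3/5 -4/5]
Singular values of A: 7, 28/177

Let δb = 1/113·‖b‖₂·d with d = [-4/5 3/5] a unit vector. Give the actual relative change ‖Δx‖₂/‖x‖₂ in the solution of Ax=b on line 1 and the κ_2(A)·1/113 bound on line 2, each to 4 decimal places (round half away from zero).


0.3916
0.3916

from the listed singular values, σ₁ = 7, σ_n = 28/177
κ = σ_max/σ_min = 7/(28/177) = 44.2500
perturbation bound = 44.2500·1/113 = 0.3916
solve Ax = b  →  x = [-0.1034 0.0985]
‖b‖ = 1.0000, ‖x‖ = 0.1429
re-solving with b+δb shifts x by Δx of norm 0.0559
dividing the unrounded norms, ‖Δx‖/‖x‖ = 0.3916
realised/bound = 1 exactly: the bound is attained for this b and d


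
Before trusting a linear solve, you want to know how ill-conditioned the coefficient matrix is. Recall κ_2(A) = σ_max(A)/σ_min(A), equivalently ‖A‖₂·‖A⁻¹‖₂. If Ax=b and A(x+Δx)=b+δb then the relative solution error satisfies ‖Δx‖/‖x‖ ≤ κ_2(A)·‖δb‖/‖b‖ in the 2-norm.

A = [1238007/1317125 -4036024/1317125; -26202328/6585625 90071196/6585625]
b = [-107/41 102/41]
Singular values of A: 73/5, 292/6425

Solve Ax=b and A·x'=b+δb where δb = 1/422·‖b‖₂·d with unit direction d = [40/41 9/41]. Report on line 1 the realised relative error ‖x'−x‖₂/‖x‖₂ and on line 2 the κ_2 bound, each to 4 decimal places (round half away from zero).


0.0043
0.7613

σ_max = 73/5, σ_min = 292/6425
κ_2(A) = (73/5) / (292/6425) = 321.2500
perturbation bound = 321.2500·1/422 = 0.7613
solve Ax = b  →  x = [-42.3041 -12.1247]
‖b‖₂ = 3.6056 and ‖x‖₂ = 44.0073
δb = ε·‖b‖·d = [0.0083 0.0019]; solving A·Δx = δb gives ‖Δx‖ = 0.1880
relative error = 0.0043
realised/bound (from unrounded values) ≈ 0.0056


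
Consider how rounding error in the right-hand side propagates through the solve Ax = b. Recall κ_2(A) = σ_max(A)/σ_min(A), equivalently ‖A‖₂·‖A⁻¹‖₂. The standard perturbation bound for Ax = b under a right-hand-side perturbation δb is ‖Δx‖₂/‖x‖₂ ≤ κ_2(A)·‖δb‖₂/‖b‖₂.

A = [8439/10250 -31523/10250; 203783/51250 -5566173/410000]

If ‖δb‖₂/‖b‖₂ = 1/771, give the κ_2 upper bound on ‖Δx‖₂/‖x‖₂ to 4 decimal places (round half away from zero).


M = AᵀA = [12881597/781250 -706422339/12500000; -706422339/12500000 19376681209/100000000]. tr(M)=33640841/160000, det(M)=707281/640000
eigenvalues of AᵀA: λ = (tr ± √(tr²−4·det))/2 = 841/4, 841/160000
κ = σ_max/σ_min = (29/2)/(29/400) = 200.0000
worst-case relative error ≤ 200.0000 × 1/771 = 0.2594

0.2594


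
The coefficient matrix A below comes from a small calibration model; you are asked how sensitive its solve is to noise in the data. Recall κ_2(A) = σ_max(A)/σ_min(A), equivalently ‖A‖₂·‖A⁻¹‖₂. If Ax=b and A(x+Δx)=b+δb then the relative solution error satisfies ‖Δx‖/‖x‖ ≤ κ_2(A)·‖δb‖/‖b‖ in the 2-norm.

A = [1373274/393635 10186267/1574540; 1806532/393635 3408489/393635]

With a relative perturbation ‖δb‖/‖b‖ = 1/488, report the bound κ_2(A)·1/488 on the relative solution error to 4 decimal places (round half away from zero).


0.5931

AᵀA = [205977573844/6197940529 772374268575/12395881058; 772374268575/12395881058 11585791664209/99167048464]; tr = 51492847217/343138576, det = 5764801/21446161
char-poly roots: 2401/16 and 38416/21446161
κ = σ_max/σ_min = (49/4)/(196/4631) = 289.4375
perturbation bound = 289.4375·1/488 = 0.5931


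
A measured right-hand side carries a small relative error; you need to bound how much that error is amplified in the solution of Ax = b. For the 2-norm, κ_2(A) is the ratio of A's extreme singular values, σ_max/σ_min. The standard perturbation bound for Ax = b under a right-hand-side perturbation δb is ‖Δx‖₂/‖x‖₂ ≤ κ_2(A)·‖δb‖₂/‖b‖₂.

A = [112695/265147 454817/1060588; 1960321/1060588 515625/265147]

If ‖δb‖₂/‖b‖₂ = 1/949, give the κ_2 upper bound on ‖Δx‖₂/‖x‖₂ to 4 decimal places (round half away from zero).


0.2350

M = AᵀA = [2406936961/669153424 157948560/41822089; 157948560/41822089 2653637569/669153424]. tr(M)=3008665/397832, det(M)=14641/12730624
solving λ² − 3008665/397832·λ + 14641/12730624 = 0 gives λ = 121/16, 121/795664
κ = σ_max/σ_min = (11/4)/(11/892) = 223.0000
perturbation bound = 223.0000·1/949 = 0.2350


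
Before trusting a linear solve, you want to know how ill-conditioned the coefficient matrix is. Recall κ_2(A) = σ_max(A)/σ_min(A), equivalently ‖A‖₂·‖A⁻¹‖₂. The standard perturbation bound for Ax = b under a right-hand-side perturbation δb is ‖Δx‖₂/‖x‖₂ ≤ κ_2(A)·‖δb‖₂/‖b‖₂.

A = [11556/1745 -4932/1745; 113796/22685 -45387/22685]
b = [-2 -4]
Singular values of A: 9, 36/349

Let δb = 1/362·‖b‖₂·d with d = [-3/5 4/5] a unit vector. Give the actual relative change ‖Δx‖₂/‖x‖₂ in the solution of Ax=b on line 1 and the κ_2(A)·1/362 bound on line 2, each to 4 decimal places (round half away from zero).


0.0062
0.2410

from the listed singular values, σ₁ = 9, σ_n = 36/349
condition number: 9 ÷ (36/349) = 87.2500
κ_2(A)·‖δb‖/‖b‖ = 0.2410
solve Ax = b  →  x = [-7.8675 -17.7265]
‖b‖ = 4.4721, ‖x‖ = 19.3940
re-solving with b+δb shifts x by Δx of norm 0.1198
relative error = 0.0062
realised/bound (from unrounded values) ≈ 0.0256


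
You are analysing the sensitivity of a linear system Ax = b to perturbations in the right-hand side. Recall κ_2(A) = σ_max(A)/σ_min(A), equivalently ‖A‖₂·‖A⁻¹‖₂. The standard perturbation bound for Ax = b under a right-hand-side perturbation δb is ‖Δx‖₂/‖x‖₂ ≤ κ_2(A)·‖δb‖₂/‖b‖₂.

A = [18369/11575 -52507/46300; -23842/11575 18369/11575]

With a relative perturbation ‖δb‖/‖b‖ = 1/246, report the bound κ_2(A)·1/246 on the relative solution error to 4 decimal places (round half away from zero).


0.2353

M = AᵀA = [7246889/1071845 -21730527/4287380; -21730527/4287380 65245661/17149520]. tr(M)=36239177/3429904, det(M)=28561/857476
char-poly roots: 169/16 and 676/214369
κ_2(A) = √(λ_max/λ_min) = √((169/16) / (676/214369)) = 57.8750
κ_2(A)·‖δb‖/‖b‖ = 0.2353


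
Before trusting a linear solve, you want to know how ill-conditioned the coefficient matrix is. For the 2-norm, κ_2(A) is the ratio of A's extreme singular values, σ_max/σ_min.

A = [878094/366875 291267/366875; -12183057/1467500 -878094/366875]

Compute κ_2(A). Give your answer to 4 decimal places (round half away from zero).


93.9200

M = AᵀA = [257221860849/3445690000 9376726779/430711250; 9376726779/430711250 1369416861/215355625]. tr(M)=446612049/5513104, det(M)=4100625/5513104
solving λ² − 446612049/5513104·λ + 4100625/5513104 = 0 gives λ = 81, 50625/5513104
so κ_2 = √(81 / (50625/5513104)) = 93.9200


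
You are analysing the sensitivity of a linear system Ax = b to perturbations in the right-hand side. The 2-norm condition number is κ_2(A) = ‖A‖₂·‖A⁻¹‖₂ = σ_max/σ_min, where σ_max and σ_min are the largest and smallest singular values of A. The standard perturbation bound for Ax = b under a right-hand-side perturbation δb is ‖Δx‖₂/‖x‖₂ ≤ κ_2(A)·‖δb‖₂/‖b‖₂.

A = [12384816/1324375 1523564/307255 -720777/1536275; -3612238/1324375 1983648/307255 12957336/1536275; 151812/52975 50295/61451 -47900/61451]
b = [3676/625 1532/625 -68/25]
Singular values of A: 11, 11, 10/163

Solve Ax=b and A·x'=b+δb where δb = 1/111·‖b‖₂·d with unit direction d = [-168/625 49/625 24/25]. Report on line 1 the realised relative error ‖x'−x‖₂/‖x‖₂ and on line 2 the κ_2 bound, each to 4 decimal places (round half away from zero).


largest singular value 11, smallest 10/163
κ = σ_max/σ_min = 11/(10/163) = 179.3000
worst-case relative error ≤ 179.3000 × 1/111 = 1.6153
solve Ax = b  →  x = [-24.7413 43.9340 -41.3398]
2-norm of b is 6.9282; of x, 65.2020
re-solving with b+δb shifts x by Δx of norm 1.0174
relative error = 0.0156
realised/bound (from unrounded values) ≈ 0.0097

0.0156
1.6153


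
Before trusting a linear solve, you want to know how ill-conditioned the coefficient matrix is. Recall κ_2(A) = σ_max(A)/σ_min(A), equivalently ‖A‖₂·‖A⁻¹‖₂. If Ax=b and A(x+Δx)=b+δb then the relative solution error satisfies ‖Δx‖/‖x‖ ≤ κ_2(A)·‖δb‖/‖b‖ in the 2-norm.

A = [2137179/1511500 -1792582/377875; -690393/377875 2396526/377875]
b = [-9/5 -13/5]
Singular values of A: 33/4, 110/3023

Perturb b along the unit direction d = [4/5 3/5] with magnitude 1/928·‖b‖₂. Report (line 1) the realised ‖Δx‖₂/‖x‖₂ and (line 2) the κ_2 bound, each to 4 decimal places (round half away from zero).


largest singular value 33/4, smallest 110/3023
κ_2(A) = (33/4) / (110/3023) = 226.7250
bound on ‖Δx‖/‖x‖: κ·ε = 226.7250·1/928 = 0.2443
solve Ax = b  →  x = [-79.1137 -23.2011]
2-norm of b is 3.1623; of x, 82.4455
δb = ε·‖b‖·d = [0.0027 0.0020]; solving A·Δx = δb gives ‖Δx‖ = 0.0936
relative error = 0.0011
so the bound overstates the realised error by a factor of ≈ 215.0905 (computed from the unrounded values)

0.0011
0.2443


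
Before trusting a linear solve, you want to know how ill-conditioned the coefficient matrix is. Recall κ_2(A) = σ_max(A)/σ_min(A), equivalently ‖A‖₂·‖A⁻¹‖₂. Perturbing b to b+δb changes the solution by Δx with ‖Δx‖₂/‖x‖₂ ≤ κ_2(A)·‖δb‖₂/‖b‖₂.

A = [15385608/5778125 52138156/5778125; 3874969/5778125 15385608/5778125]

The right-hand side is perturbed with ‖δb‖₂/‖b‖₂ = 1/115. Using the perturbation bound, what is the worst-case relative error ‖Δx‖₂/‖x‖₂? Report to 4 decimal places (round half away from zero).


0.8039

AᵀA = [402771709249/53418765625 1378873574568/53418765625; 1378873574568/53418765625 4728166791376/53418765625]; tr = 8209501601/85470025, det = 92236816/85470025
λ_max, λ_min = (8209501601/85470025 ± √67364382604943801601/7305125173500625)/2 = 2401/25, 38416/3418801
so κ_2 = √((2401/25) / (38416/3418801)) = 92.4500
perturbation bound = 92.4500·1/115 = 0.8039


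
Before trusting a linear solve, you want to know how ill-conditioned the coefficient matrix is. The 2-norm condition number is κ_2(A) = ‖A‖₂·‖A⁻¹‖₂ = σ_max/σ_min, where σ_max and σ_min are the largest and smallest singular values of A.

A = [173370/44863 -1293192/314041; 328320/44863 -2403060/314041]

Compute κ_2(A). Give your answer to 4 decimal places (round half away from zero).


form AᵀA = [476993700/6964321 -3505790160/48750247; -3505790160/48750247 25768314576/341251729] with trace 58431636/405769 and determinant 129600/405769
char-poly roots: 144 and 900/405769
so κ_2 = √(144 / (900/405769)) = 254.8000

254.8000


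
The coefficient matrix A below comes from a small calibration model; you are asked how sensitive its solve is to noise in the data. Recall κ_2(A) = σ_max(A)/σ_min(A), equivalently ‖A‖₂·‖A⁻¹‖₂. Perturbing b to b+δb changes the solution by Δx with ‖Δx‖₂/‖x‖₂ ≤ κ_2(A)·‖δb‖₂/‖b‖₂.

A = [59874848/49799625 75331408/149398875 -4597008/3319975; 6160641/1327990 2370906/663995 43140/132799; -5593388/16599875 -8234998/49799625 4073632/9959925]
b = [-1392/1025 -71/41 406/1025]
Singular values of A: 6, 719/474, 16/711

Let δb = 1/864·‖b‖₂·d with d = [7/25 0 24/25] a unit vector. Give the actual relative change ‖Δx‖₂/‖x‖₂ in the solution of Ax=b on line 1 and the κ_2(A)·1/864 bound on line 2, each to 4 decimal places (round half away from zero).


0.1557
0.3086

from the listed singular values, σ₁ = 6, σ_n = 16/711
condition number: 6 ÷ (16/711) = 266.6250
bound on ‖Δx‖/‖x‖: κ·ε = 266.6250·1/864 = 0.3086
solve Ax = b  →  x = [-0.3535 -0.0842 0.6432]
‖b‖ = 2.2361, ‖x‖ = 0.7387
re-solving with b+δb shifts x by Δx of norm 0.1150
relative error = 0.1557
so the bound overstates the realised error by a factor of ≈ 1.9822 (computed from the unrounded values)


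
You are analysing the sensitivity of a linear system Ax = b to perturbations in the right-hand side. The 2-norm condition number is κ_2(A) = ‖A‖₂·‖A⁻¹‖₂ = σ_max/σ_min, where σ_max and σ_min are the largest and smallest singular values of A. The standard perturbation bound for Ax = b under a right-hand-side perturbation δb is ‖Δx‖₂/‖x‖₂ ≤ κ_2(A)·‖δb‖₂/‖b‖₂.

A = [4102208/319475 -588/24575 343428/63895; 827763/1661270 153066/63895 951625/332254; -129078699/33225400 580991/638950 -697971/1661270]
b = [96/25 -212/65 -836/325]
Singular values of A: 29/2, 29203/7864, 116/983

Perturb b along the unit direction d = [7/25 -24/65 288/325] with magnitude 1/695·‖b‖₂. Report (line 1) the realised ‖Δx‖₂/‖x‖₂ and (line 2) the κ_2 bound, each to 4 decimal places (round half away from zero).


largest singular value 29/2, smallest 116/983
κ_2(A) = (29/2) / (116/983) = 122.8750
perturbation bound = 122.8750·1/695 = 0.1768
solve Ax = b  →  x = [0.5546 -0.7429 -0.6139]
2-norm of b is 5.6569; of x, 1.1119
δb = ε·‖b‖·d = [0.0023 -0.0030 0.0072]; solving A·Δx = δb gives ‖Δx‖ = 0.0690
relative error = 0.0620
so the bound overstates the realised error by a factor of ≈ 2.8501 (computed from the unrounded values)

0.0620
0.1768


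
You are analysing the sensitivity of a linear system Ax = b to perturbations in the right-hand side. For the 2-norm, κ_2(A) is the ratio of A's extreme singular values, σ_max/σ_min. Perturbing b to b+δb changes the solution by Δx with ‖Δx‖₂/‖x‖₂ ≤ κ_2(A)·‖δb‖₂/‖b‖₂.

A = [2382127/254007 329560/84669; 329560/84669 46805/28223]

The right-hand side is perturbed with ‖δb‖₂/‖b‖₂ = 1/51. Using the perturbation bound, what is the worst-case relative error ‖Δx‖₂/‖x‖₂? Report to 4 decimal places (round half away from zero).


5.8941

M = AᵀA = [3027772957/29367117 420518560/9789039; 420518560/9789039 58409725/3263013]. tr(M)=273343114/2259009, det(M)=366025/2259009
λ_max, λ_min = (273343114/2259009 ± √74713150556140096/5103121662081)/2 = 121, 3025/2259009
σ_max=√121=11, σ_min=√(3025/2259009)=(55/1503) → κ = 300.6000
perturbation bound = 300.6000·1/51 = 5.8941


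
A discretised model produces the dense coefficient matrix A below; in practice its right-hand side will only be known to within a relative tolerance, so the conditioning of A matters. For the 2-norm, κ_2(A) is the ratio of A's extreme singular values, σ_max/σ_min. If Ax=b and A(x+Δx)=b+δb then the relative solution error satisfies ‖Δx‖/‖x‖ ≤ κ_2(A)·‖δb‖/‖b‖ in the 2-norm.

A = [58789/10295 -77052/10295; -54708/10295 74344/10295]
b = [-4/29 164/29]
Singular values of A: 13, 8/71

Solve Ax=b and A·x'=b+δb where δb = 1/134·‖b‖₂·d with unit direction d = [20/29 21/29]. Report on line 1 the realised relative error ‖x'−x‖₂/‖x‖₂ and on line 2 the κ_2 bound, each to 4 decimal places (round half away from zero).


0.0106
0.8610

from the listed singular values, σ₁ = 13, σ_n = 8/71
condition number: 13 ÷ (8/71) = 115.3750
worst-case relative error ≤ 115.3750 × 1/134 = 0.8610
solve Ax = b  →  x = [28.2154 21.5462]
‖b‖₂ = 5.6569 and ‖x‖₂ = 35.5013
re-solving with b+δb shifts x by Δx of norm 0.3747
realised ‖Δx‖/‖x‖ = 0.0106
realised/bound (from unrounded values) ≈ 0.0123
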